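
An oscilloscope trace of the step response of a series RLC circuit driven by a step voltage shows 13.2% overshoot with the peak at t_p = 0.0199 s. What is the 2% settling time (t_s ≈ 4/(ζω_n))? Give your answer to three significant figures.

The overshoot fixes ζ = −ln(OS)/√(π²+ln²(OS)) = 0.542.
From t_p = π/ω_d, ω_d = π/0.0199 = 158 rad/s, so ω_n = ω_d/√(1−ζ²) = 188 rad/s.
t_s ≈ 4/(ζω_n) = 4/(0.542·188) = 0.0393 s.

t_s ≈ 0.0393 s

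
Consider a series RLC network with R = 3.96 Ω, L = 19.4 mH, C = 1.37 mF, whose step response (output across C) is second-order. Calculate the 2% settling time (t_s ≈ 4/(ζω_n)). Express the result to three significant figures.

For a series RLC circuit (capacitor voltage as output), ω_n = 1/√(LC) = 1/√(19.4 mH · 1.37 mF) = 194 rad/s.
ζ = (R/2)·√(C/L) = (3.96/2)·√(1.37 mF/19.4 mH) = 0.526.
t_s ≈ 4/(ζω_n) = 0.0392 s.

t_s ≈ 0.0392 s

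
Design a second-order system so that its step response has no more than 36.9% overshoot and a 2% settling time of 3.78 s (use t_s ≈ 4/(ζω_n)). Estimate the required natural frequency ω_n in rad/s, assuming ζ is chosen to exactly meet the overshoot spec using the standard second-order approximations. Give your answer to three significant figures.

ω_n ≈ 3.50 rad/s

ζ = −ln(OS)/√(π² + (ln OS)²). With OS = 0.369, ln OS = −0.9970 and ζ = 0.9970/3.296 = 0.302.
From t_s ≈ 4/(ζω_n): ω_n = 4/(ζ·t_s) = 4/(0.302·3.78) = 3.50 rad/s.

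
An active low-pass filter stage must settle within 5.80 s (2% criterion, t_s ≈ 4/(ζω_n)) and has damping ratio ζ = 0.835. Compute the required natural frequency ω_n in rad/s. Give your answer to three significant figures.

ω_n ≈ 0.826 rad/s

Rearranging t_s ≈ 4/(ζω_n) gives ω_n = 4/(ζ·t_s) = 4/(0.835 × 5.80) = 0.826 rad/s.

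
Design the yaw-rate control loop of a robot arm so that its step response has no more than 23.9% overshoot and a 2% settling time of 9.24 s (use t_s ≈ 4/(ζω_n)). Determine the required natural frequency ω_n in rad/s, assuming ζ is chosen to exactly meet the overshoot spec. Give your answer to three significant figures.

ζ = −ln(OS)/√(π² + (ln OS)²). With OS = 0.239, ln OS = −1.431 and ζ = 1.431/3.452 = 0.415.
From t_s ≈ 4/(ζω_n): ω_n = 4/(ζ·t_s) = 4/(0.415·9.24) = 1.04 rad/s.

ω_n ≈ 1.04 rad/s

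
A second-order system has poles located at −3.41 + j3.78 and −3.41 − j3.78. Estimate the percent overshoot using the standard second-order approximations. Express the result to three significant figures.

%OS ≈ 5.88%

The poles are at −σ ± jω_d with σ = 3.41 and ω_d = 3.78, so ω_n = √(σ²+ω_d²) = 5.09 rad/s and ζ = σ/ω_n = 0.670.
Overshoot: exp(−π·0.670/√(1−0.670²)) = 0.0588, i.e. 5.88%.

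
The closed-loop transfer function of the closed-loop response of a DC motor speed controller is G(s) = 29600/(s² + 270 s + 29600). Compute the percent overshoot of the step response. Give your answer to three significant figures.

Comparing the denominator to s² + 2ζω_n s + ω_n²: ω_n = √29600 = 172 rad/s, and 2ζω_n = 270 so ζ = 270/(2·172) = 0.785.
%OS = 100·exp(−πζ/√(1−ζ²)) = 1.87%.

%OS ≈ 1.87%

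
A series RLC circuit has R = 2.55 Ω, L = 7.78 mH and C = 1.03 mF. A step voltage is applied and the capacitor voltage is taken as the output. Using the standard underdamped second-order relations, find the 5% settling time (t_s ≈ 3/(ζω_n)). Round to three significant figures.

t_s ≈ 0.0183 s

For a series RLC circuit (capacitor voltage as output), ω_n = 1/√(LC) = 1/√(7.78 mH · 1.03 mF) = 353 rad/s.
ζ = (R/2)·√(C/L) = (2.55/2)·√(1.03 mF/7.78 mH) = 0.464.
t_s ≈ 3/(ζω_n) = 0.0183 s.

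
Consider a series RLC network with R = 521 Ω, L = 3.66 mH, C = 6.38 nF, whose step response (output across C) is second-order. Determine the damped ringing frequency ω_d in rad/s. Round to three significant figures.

For a series RLC circuit (capacitor voltage as output), ω_n = 1/√(LC) = 1/√(3.66 mH · 6.38 nF) = 207000 rad/s.
ζ = (R/2)·√(C/L) = (521/2)·√(6.38 nF/3.66 mH) = 0.344.
ω_d = 207000·√(1 − 0.344²) = 194000 rad/s.

ω_d ≈ 194000 rad/s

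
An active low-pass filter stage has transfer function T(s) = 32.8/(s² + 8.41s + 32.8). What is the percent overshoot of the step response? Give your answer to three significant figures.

Matching coefficients with s² + 2ζω_n s + ω_n² gives ω_n² = 32.8 ⇒ ω_n = 5.73 rad/s, and ζ = 8.41/(2ω_n) = 0.734.
%OS = 100 e^{−πζ/√(1−ζ²)} with ζ = 0.734 gives 3.35%.

%OS ≈ 3.35%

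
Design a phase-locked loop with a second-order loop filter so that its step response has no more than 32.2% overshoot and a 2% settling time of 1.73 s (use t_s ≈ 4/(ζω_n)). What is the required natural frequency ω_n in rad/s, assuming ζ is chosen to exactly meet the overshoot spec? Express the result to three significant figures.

From %OS = 100·exp(−πζ/√(1−ζ²)), invert to get ζ = −ln(OS)/√(π² + ln²(OS)) with OS = 0.322.
−ln 0.322 = 1.133, so ζ = 1.133/√(π² + 1.284) = 0.339.
Then ω_n = 4/(ζ t_s) = 4/(0.339 × 1.73) = 6.81 rad/s.

ω_n ≈ 6.81 rad/s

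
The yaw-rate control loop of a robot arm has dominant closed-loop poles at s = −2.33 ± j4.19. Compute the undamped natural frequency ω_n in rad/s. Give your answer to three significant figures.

|pole| = ω_n = √(2.33² + 4.19²) = 4.79 rad/s; ζ = cos θ = σ/ω_n = 0.486.

ω_n ≈ 4.79 rad/s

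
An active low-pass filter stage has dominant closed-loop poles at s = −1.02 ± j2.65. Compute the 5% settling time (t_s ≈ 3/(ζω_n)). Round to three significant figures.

For poles at −σ ± jω_d, ζω_n = σ = 1.02, so t_s ≈ 3/σ = 2.94 s.

t_s ≈ 2.94 s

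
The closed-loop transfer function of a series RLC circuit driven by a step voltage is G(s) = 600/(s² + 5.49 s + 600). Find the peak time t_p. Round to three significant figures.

ω_n = √600 = 24.5 rad/s; ζ = 5.49/(2·24.5) = 0.112.
The damped frequency ω_d = ω_n√(1−ζ²) = 24.3 rad/s. Then t_p = π/ω_d = 0.129 s.

t_p ≈ 0.129 s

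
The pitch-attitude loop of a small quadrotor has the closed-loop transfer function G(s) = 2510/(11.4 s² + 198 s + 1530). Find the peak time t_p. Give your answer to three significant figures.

t_p ≈ 0.410 s

Dividing through by 11.4: denominator becomes s² + 17.37 s + 134.2.
So ω_n = √134.2 = 11.6 rad/s and ζ = 17.37/(2·11.6) = 0.750.
ω_d = 11.6·√(1 − 0.750²) = 7.67 rad/s. t_p = π/ω_d = 0.410 s.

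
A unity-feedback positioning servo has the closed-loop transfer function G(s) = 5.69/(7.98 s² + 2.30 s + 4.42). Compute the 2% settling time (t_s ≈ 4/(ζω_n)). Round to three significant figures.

Dividing through by 7.98: denominator becomes s² + 0.2882 s + 0.5539.
So ω_n = √0.5539 = 0.744 rad/s and ζ = 0.2882/(2·0.744) = 0.194.
t_s ≈ 4/(ζω_n) = 27.8 s.

t_s ≈ 27.8 s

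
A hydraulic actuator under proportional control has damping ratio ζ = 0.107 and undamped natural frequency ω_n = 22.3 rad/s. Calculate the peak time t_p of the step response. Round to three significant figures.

The damped frequency is ω_d = ω_n√(1−ζ²) = 22.3·√(1−0.0114) = 22.2 rad/s.
Peak time t_p = π/ω_d = π/22.2 = 0.142 s.

t_p ≈ 0.142 s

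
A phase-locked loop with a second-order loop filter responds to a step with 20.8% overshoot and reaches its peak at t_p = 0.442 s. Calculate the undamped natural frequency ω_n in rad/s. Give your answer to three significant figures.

ζ from %OS: ζ = |ln 0.208|/√(π²+ln²0.208) = 0.447.
From t_p = π/ω_d, ω_d = π/0.442 = 7.11 rad/s, so ω_n = ω_d/√(1−ζ²) = 7.95 rad/s.

ω_n ≈ 7.95 rad/s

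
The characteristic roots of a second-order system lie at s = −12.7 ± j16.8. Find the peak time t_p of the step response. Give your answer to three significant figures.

t_p = π/ω_d with ω_d = 16.8 (the imaginary part), so t_p = 0.187 s.

t_p ≈ 0.187 s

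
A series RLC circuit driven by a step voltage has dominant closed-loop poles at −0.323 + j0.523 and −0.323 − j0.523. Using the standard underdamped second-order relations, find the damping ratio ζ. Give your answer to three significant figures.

The poles are at −σ ± jω_d with σ = 0.323 and ω_d = 0.523, so ω_n = √(σ²+ω_d²) = 0.615 rad/s and ζ = σ/ω_n = 0.525.

ζ ≈ 0.525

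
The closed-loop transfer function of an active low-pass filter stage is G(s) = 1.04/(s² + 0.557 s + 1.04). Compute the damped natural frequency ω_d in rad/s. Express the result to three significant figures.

ω_d ≈ 0.981 rad/s

Matching coefficients with s² + 2ζω_n s + ω_n² gives ω_n² = 1.04 ⇒ ω_n = 1.02 rad/s, and ζ = 0.557/(2ω_n) = 0.273.
ω_d = 1.02·√(1 − 0.273²) = 0.981 rad/s.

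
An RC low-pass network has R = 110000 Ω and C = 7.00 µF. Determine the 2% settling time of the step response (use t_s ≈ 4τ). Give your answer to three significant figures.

t_s ≈ 3.08 s

τ = RC = 110000 × 7.00 µF = 0.770 s.
t_s ≈ 4τ = 3.08 s.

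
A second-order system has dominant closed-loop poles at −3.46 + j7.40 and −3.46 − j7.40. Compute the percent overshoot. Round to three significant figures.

%OS ≈ 23.0%

With σ = 3.46, ω_d = 7.40: ω_n = √(σ²+ω_d²) = 8.17 rad/s, ζ = σ/ω_n = 0.424.
Overshoot: exp(−π·0.424/√(1−0.424²)) = 0.230, i.e. 23.0%.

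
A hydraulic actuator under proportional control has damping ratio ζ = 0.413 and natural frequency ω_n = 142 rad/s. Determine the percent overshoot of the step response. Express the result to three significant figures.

For an underdamped second-order system, %OS = 100·exp(−πζ/√(1−ζ²)).
πζ/√(1−ζ²) = π·0.413/√(1−0.171) = 1.425, so %OS = 100·e^(−1.425) = 24.1%.

%OS ≈ 24.1%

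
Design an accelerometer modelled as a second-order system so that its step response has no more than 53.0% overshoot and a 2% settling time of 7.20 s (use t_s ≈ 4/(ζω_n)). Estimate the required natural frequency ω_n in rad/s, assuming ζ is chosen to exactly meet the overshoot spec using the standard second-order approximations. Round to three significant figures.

ω_n ≈ 2.80 rad/s

ζ = −ln(OS)/√(π² + (ln OS)²). With OS = 0.530, ln OS = −0.6349 and ζ = 0.6349/3.205 = 0.198.
Then ω_n = 4/(ζ t_s) = 4/(0.198 × 7.20) = 2.80 rad/s.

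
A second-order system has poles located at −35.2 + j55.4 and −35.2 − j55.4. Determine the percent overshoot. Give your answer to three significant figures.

%OS ≈ 13.6%

|pole| = ω_n = √(35.2² + 55.4²) = 65.6 rad/s; ζ = cos θ = σ/ω_n = 0.536.
%OS = 100·exp(−πζ/√(1−ζ²)) = 13.6%.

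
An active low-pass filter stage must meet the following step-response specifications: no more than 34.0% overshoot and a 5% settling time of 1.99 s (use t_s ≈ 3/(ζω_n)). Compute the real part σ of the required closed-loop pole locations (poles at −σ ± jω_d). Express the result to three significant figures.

σ ≈ 1.51

The settling-time spec alone fixes σ = ζω_n = 3/t_s = 3/1.99 = 1.51.
(Overshoot then fixes ζ = 0.325 and hence ω_d = σ·√(1−ζ²)/ζ = 4.39 rad/s.)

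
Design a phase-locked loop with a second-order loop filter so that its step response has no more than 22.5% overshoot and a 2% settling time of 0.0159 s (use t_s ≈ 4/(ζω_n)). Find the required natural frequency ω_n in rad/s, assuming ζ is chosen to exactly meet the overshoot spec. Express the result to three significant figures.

ω_n ≈ 587 rad/s

Inverting the overshoot relation: ζ = |ln 0.225|/√(π² + ln²0.225) = 0.429.
From t_s ≈ 4/(ζω_n): ω_n = 4/(ζ·t_s) = 4/(0.429·0.0159) = 587 rad/s.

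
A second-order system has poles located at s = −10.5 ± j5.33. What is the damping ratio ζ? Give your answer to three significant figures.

ζ ≈ 0.892

|pole| = ω_n = √(10.5² + 5.33²) = 11.8 rad/s; ζ = cos θ = σ/ω_n = 0.892.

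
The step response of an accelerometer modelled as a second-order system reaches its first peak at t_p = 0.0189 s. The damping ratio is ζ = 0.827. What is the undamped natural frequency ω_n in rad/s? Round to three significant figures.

Peak time t_p = π/ω_d, so ω_d = π/t_p = π/0.0189 = 166 rad/s.
ω_n = ω_d/√(1−ζ²) = 166/√0.316 = 296 rad/s.

ω_n ≈ 296 rad/s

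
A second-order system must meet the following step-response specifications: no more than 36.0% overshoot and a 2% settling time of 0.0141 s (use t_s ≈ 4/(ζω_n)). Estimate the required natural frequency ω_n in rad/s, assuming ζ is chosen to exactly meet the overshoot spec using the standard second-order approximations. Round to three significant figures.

ω_n ≈ 917 rad/s

ζ = −ln(OS)/√(π² + (ln OS)²). With OS = 0.360, ln OS = −1.022 and ζ = 1.022/3.304 = 0.309.
From t_s ≈ 4/(ζω_n): ω_n = 4/(ζ·t_s) = 4/(0.309·0.0141) = 917 rad/s.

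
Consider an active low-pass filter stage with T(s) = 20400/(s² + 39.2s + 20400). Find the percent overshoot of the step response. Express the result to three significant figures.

%OS ≈ 64.7%

Matching coefficients with s² + 2ζω_n s + ω_n² gives ω_n² = 20400 ⇒ ω_n = 143 rad/s, and ζ = 39.2/(2ω_n) = 0.137.
%OS = 100 e^{−πζ/√(1−ζ²)} with ζ = 0.137 gives 64.7%.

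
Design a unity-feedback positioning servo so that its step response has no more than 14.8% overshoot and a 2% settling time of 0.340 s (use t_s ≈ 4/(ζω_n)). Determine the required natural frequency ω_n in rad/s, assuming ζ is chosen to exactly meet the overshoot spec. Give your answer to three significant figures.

ω_n ≈ 22.6 rad/s

From %OS = 100·exp(−πζ/√(1−ζ²)), invert to get ζ = −ln(OS)/√(π² + ln²(OS)) with OS = 0.148.
−ln 0.148 = 1.911, so ζ = 1.911/√(π² + 3.650) = 0.520.
Then ω_n = 4/(ζ t_s) = 4/(0.520 × 0.340) = 22.6 rad/s.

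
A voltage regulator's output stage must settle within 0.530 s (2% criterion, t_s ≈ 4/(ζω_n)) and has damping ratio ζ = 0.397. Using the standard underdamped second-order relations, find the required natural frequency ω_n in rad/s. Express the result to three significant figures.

Rearranging t_s ≈ 4/(ζω_n) gives ω_n = 4/(ζ·t_s) = 4/(0.397 × 0.530) = 19.0 rad/s.

ω_n ≈ 19.0 rad/s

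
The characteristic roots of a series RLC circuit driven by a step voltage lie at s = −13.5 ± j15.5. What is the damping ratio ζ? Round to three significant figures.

The poles are at −σ ± jω_d with σ = 13.5 and ω_d = 15.5, so ω_n = √(σ²+ω_d²) = 20.6 rad/s and ζ = σ/ω_n = 0.657.

ζ ≈ 0.657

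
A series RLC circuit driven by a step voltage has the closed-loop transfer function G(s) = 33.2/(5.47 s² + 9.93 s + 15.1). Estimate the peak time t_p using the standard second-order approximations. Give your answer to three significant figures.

t_p ≈ 2.26 s

Dividing through by 5.47: denominator becomes s² + 1.815 s + 2.761.
So ω_n = √2.761 = 1.66 rad/s and ζ = 1.815/(2·1.66) = 0.546.
ω_d = 1.66·√(1 − 0.546²) = 1.39 rad/s. t_p = π/ω_d = 2.26 s.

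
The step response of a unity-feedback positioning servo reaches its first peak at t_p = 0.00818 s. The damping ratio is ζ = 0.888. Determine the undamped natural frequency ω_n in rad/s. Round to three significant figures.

ω_n ≈ 835 rad/s

Peak time t_p = π/ω_d, so ω_d = π/t_p = π/0.00818 = 384 rad/s.
ω_n = ω_d/√(1−ζ²) = 384/√0.211 = 835 rad/s.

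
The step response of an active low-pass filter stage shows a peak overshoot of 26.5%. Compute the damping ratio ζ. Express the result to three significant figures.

ζ ≈ 0.389

From %OS = 100·exp(−πζ/√(1−ζ²)), invert to get ζ = −ln(OS)/√(π² + ln²(OS)) with OS = 0.265.
−ln 0.265 = 1.328, so ζ = 1.328/√(π² + 1.764) = 0.389.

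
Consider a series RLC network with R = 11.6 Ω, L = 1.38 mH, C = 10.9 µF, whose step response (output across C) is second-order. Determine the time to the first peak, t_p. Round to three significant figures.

t_p ≈ 0.000450 s

For a series RLC circuit (capacitor voltage as output), ω_n = 1/√(LC) = 1/√(1.38 mH · 10.9 µF) = 8150 rad/s.
ζ = (R/2)·√(C/L) = (11.6/2)·√(10.9 µF/1.38 mH) = 0.515.
ω_d = 8150·√(1 − 0.515²) = 6990 rad/s. t_p = π/ω_d = 0.000450 s.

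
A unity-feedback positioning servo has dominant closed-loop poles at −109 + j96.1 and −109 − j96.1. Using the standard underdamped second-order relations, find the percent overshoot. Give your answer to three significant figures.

|pole| = ω_n = √(109² + 96.1²) = 145 rad/s; ζ = cos θ = σ/ω_n = 0.750.
%OS = 100·exp(−πζ/√(1−ζ²)) = 2.83%.

%OS ≈ 2.83%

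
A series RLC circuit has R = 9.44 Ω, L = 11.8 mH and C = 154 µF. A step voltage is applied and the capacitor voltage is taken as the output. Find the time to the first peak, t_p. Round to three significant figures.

For a series RLC circuit (capacitor voltage as output), ω_n = 1/√(LC) = 1/√(11.8 mH · 154 µF) = 742 rad/s.
ζ = (R/2)·√(C/L) = (9.44/2)·√(154 µF/11.8 mH) = 0.539.
ω_d = ω_n√(1−ζ²) = 625 rad/s. t_p = π/ω_d = 0.00503 s.

t_p ≈ 0.00503 s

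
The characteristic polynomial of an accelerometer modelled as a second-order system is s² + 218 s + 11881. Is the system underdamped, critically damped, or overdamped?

critically damped

a² − 4b = 218² − 4·11881 = 0 (repeated real root); the system is critically damped.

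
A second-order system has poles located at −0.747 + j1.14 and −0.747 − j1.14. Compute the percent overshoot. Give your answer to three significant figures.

%OS ≈ 12.8%

The poles are at −σ ± jω_d with σ = 0.747 and ω_d = 1.14, so ω_n = √(σ²+ω_d²) = 1.36 rad/s and ζ = σ/ω_n = 0.548.
%OS = 100·exp(−πζ/√(1−ζ²)) = 12.8%.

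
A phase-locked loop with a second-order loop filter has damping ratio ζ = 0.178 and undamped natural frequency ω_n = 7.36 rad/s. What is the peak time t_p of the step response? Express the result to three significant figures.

The damped frequency is ω_d = ω_n√(1−ζ²) = 7.36·√(1−0.0317) = 7.24 rad/s.
Peak time t_p = π/ω_d = π/7.24 = 0.434 s.

t_p ≈ 0.434 s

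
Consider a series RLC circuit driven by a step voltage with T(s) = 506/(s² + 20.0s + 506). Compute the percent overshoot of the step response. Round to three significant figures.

Matching coefficients with s² + 2ζω_n s + ω_n² gives ω_n² = 506 ⇒ ω_n = 22.5 rad/s, and ζ = 20.0/(2ω_n) = 0.445.
Overshoot: exp(−π·0.445/√(1−0.445²)) = 0.210, i.e. 21.0%.

%OS ≈ 21.0%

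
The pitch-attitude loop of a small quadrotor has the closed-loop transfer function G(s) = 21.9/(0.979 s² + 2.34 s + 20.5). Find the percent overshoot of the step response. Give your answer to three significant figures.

%OS ≈ 42.7%

Dividing through by 0.979: denominator becomes s² + 2.390 s + 20.94.
So ω_n = √20.94 = 4.58 rad/s and ζ = 2.390/(2·4.58) = 0.261.
%OS = 100·exp(−πζ/√(1−ζ²)) = 42.7%.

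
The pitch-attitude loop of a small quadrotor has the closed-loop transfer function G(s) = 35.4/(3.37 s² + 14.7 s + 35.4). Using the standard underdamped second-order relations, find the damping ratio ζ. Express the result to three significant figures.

ζ ≈ 0.673

Dividing through by 3.37: denominator becomes s² + 4.362 s + 10.50.
So ω_n = √10.50 = 3.24 rad/s and ζ = 4.362/(2·3.24) = 0.673.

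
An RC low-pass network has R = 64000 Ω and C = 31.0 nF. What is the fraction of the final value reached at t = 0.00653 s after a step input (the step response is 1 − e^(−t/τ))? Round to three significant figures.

y/y_∞ ≈ 0.963

τ = RC = 64000 × 31.0 nF = 0.00198 s.
y(t)/y_∞ = 1 − e^(−t/τ) = 1 − e^(−0.00653/0.00198) = 1 − e^(−3.29) = 0.963.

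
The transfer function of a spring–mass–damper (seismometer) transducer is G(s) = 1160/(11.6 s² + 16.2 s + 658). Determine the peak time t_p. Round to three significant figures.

Dividing through by 11.6: denominator becomes s² + 1.397 s + 56.72.
So ω_n = √56.72 = 7.53 rad/s and ζ = 1.397/(2·7.53) = 0.0927.
The damped frequency ω_d = ω_n√(1−ζ²) = 7.50 rad/s. t_p = π/ω_d = 0.419 s.

t_p ≈ 0.419 s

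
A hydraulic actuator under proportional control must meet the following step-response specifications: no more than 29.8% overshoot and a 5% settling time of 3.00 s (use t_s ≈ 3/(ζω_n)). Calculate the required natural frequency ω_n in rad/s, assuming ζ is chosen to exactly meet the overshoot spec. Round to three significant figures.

Inverting the overshoot relation: ζ = |ln 0.298|/√(π² + ln²0.298) = 0.360.
Then ω_n = 3/(ζ t_s) = 3/(0.360 × 3.00) = 2.78 rad/s.

ω_n ≈ 2.78 rad/s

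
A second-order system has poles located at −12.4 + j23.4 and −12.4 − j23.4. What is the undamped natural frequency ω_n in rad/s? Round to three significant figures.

With σ = 12.4, ω_d = 23.4: ω_n = √(σ²+ω_d²) = 26.5 rad/s, ζ = σ/ω_n = 0.468.

ω_n ≈ 26.5 rad/s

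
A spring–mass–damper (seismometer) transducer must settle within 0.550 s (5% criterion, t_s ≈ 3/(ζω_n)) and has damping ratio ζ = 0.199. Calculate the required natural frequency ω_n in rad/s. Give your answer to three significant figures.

Rearranging t_s ≈ 3/(ζω_n) gives ω_n = 3/(ζ·t_s) = 3/(0.199 × 0.550) = 27.4 rad/s.

ω_n ≈ 27.4 rad/s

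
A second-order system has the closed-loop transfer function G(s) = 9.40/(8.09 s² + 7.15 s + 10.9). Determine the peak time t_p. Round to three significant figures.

Dividing through by 8.09: denominator becomes s² + 0.8838 s + 1.347.
So ω_n = √1.347 = 1.16 rad/s and ζ = 0.8838/(2·1.16) = 0.381.
ω_d = 1.16·√(1 − 0.381²) = 1.07 rad/s. t_p = π/ω_d = 2.93 s.

t_p ≈ 2.93 s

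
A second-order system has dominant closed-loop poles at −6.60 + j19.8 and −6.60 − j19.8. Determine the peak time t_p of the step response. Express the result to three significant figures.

t_p = π/ω_d with ω_d = 19.8 (the imaginary part), so t_p = 0.159 s.

t_p ≈ 0.159 s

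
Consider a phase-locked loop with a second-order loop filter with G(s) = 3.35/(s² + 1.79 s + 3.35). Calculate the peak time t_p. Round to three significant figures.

t_p ≈ 1.97 s

ω_n = √3.35 = 1.83 rad/s; ζ = 1.79/(2·1.83) = 0.489.
ω_d = ω_n√(1−ζ²) = 1.60 rad/s. Then t_p = π/ω_d = 1.97 s.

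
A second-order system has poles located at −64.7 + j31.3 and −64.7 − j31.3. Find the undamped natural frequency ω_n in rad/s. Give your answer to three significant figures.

ω_n ≈ 71.9 rad/s

The poles are at −σ ± jω_d with σ = 64.7 and ω_d = 31.3, so ω_n = √(σ²+ω_d²) = 71.9 rad/s and ζ = σ/ω_n = 0.900.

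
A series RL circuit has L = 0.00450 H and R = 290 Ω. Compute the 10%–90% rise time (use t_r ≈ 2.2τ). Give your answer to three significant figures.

τ = L/R = 0.00450/290 = 0.0000155 s.
t_r ≈ 2.2τ = 0.0000341 s.

t_r ≈ 0.0000341 s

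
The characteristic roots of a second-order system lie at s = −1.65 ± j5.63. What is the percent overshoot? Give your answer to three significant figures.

With σ = 1.65, ω_d = 5.63: ω_n = √(σ²+ω_d²) = 5.87 rad/s, ζ = σ/ω_n = 0.281.
%OS = 100·exp(−πζ/√(1−ζ²)) = 39.8%.

%OS ≈ 39.8%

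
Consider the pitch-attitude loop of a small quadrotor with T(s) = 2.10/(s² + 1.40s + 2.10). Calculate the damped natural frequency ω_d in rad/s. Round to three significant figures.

ω_d ≈ 1.27 rad/s

Comparing the denominator to s² + 2ζω_n s + ω_n²: ω_n = √2.10 = 1.45 rad/s, and 2ζω_n = 1.40 so ζ = 1.40/(2·1.45) = 0.483.
ω_d = ω_n√(1−ζ²) = 1.27 rad/s.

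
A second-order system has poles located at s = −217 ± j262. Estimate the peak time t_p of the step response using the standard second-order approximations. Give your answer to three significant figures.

t_p ≈ 0.0120 s

t_p = π/ω_d with ω_d = 262 (the imaginary part), so t_p = 0.0120 s.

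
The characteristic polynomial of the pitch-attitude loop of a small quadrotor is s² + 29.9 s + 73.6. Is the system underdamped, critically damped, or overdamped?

overdamped

a² − 4b = 600 > 0 (two distinct real roots); the system is overdamped.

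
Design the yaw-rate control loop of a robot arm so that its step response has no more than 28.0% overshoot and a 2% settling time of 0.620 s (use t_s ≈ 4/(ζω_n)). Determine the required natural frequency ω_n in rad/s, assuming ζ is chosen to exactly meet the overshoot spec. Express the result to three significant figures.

ω_n ≈ 17.2 rad/s

From %OS = 100·exp(−πζ/√(1−ζ²)), invert to get ζ = −ln(OS)/√(π² + ln²(OS)) with OS = 0.280.
−ln 0.280 = 1.273, so ζ = 1.273/√(π² + 1.620) = 0.376.
From t_s ≈ 4/(ζω_n): ω_n = 4/(ζ·t_s) = 4/(0.376·0.620) = 17.2 rad/s.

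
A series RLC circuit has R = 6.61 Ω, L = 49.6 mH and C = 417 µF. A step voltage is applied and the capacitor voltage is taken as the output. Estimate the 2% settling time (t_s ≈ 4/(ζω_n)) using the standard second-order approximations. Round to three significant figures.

t_s ≈ 0.0600 s

For a series RLC circuit (capacitor voltage as output), ω_n = 1/√(LC) = 1/√(49.6 mH · 417 µF) = 220 rad/s.
ζ = (R/2)·√(C/L) = (6.61/2)·√(417 µF/49.6 mH) = 0.303.
t_s ≈ 4/(ζω_n) = 0.0600 s.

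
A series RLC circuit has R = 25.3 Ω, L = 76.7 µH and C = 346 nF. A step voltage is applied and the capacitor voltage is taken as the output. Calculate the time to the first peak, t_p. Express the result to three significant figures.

t_p ≈ 0.0000307 s

For a series RLC circuit (capacitor voltage as output), ω_n = 1/√(LC) = 1/√(76.7 µH · 346 nF) = 194000 rad/s.
ζ = (R/2)·√(C/L) = (25.3/2)·√(346 nF/76.7 µH) = 0.850.
ω_d = 194000·√(1 − 0.850²) = 102000 rad/s. t_p = π/ω_d = 0.0000307 s.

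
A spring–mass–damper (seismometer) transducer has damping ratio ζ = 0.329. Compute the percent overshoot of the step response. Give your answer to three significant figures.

For an underdamped second-order system, %OS = 100·exp(−πζ/√(1−ζ²)).
πζ/√(1−ζ²) = π·0.329/√(1−0.108) = 1.095, so %OS = 100·e^(−1.095) = 33.5%.

%OS ≈ 33.5%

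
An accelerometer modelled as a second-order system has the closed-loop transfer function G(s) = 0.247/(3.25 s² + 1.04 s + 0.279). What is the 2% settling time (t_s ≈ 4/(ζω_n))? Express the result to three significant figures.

t_s ≈ 25.0 s

Dividing through by 3.25: denominator becomes s² + 0.3200 s + 0.08585.
So ω_n = √0.08585 = 0.293 rad/s and ζ = 0.3200/(2·0.293) = 0.546.
t_s ≈ 4/(ζω_n) = 25.0 s.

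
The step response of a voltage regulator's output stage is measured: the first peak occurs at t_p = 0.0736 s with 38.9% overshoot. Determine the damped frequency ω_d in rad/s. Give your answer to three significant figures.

ω_d ≈ 42.7 rad/s

t_p = π/ω_d, so ω_d = π/0.0736 = 42.7 rad/s.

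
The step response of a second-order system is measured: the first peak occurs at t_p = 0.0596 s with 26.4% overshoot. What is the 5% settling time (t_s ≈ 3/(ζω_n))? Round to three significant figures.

t_s ≈ 0.134 s

From the overshoot, ζ = −ln(OS)/√(π²+ln²(OS)) = 0.390.
t_p = π/ω_d ⇒ ω_d = 52.7 rad/s; then ω_n = ω_d/√(1−ζ²) = 57.3 rad/s.
t_s ≈ 3/(ζω_n) = 3/(0.390·57.3) = 0.134 s.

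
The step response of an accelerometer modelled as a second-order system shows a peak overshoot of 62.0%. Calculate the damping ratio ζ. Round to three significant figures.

Inverting the overshoot relation: ζ = |ln 0.620|/√(π² + ln²0.620) = 0.150.

ζ ≈ 0.150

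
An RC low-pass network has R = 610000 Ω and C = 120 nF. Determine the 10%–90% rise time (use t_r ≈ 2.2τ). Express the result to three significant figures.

t_r ≈ 0.161 s

τ = RC = 610000 × 120 nF = 0.0732 s.
t_r ≈ 2.2τ = 0.161 s.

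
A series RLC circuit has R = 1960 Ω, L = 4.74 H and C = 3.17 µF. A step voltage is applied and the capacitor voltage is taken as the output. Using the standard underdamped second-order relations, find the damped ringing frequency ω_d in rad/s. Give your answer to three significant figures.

For a series RLC circuit (capacitor voltage as output), ω_n = 1/√(LC) = 1/√(4.74 H · 3.17 µF) = 258 rad/s.
ζ = (R/2)·√(C/L) = (1960/2)·√(3.17 µF/4.74 H) = 0.801.
ω_d = 258·√(1 − 0.801²) = 154 rad/s.

ω_d ≈ 154 rad/s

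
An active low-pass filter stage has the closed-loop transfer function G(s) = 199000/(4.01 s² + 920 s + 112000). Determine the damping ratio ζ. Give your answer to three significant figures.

Dividing through by 4.01: denominator becomes s² + 229.4 s + 27930.
So ω_n = √27930 = 167 rad/s and ζ = 229.4/(2·167) = 0.686.

ζ ≈ 0.686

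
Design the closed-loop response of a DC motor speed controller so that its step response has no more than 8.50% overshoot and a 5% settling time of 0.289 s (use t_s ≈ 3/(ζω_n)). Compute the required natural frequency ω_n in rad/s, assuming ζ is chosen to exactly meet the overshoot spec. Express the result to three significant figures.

Inverting the overshoot relation: ζ = |ln 0.0850|/√(π² + ln²0.0850) = 0.617.
Then ω_n = 3/(ζ t_s) = 3/(0.617 × 0.289) = 16.8 rad/s.

ω_n ≈ 16.8 rad/s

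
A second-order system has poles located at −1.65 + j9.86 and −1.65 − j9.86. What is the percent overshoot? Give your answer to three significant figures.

%OS ≈ 59.1%

With σ = 1.65, ω_d = 9.86: ω_n = √(σ²+ω_d²) = 10.0 rad/s, ζ = σ/ω_n = 0.165.
Overshoot: exp(−π·0.165/√(1−0.165²)) = 0.591, i.e. 59.1%.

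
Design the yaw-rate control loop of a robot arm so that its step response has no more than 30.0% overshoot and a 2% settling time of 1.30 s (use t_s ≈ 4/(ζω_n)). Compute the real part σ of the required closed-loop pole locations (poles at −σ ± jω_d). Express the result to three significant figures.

The settling-time spec alone fixes σ = ζω_n = 4/t_s = 4/1.30 = 3.08.
(Overshoot then fixes ζ = 0.358 and hence ω_d = σ·√(1−ζ²)/ζ = 8.03 rad/s.)

σ ≈ 3.08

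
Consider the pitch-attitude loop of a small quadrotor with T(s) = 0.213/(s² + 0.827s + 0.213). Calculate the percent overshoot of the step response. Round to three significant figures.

Comparing the denominator to s² + 2ζω_n s + ω_n²: ω_n = √0.213 = 0.462 rad/s, and 2ζω_n = 0.827 so ζ = 0.827/(2·0.462) = 0.896.
Overshoot: exp(−π·0.896/√(1−0.896²)) = 0.00177, i.e. 0.177%.

%OS ≈ 0.177%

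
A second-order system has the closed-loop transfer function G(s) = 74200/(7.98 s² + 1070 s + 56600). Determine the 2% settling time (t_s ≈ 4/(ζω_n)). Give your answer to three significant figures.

t_s ≈ 0.0597 s

Dividing through by 7.98: denominator becomes s² + 134.1 s + 7093.
So ω_n = √7093 = 84.2 rad/s and ζ = 134.1/(2·84.2) = 0.796.
t_s ≈ 4/(ζω_n) = 0.0597 s.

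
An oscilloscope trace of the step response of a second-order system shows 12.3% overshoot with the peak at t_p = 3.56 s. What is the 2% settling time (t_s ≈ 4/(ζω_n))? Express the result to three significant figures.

t_s ≈ 6.80 s

From the overshoot, ζ = −ln(OS)/√(π²+ln²(OS)) = 0.555.
t_p = π/ω_d ⇒ ω_d = 0.882 rad/s; then ω_n = ω_d/√(1−ζ²) = 1.06 rad/s.
t_s ≈ 4/(ζω_n) = 4/(0.555·1.06) = 6.80 s.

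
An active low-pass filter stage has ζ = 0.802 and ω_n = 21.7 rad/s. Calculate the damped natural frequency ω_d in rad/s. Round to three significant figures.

ω_d = ω_n√(1−ζ²) = 21.7·√0.357 = 13.0 rad/s.

ω_d ≈ 13.0 rad/s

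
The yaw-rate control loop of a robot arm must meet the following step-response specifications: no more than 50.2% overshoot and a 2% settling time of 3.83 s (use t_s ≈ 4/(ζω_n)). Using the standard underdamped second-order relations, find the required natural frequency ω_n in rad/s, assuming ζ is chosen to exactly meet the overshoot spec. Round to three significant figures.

From %OS = 100·exp(−πζ/√(1−ζ²)), invert to get ζ = −ln(OS)/√(π² + ln²(OS)) with OS = 0.502.
−ln 0.502 = 0.6892, so ζ = 0.6892/√(π² + 0.4749) = 0.214.
From t_s ≈ 4/(ζω_n): ω_n = 4/(ζ·t_s) = 4/(0.214·3.83) = 4.87 rad/s.

ω_n ≈ 4.87 rad/s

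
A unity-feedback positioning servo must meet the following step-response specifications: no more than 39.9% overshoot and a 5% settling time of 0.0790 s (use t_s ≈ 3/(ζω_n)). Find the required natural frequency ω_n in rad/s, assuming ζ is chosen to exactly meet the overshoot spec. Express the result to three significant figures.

Inverting the overshoot relation: ζ = |ln 0.399|/√(π² + ln²0.399) = 0.281.
From t_s ≈ 3/(ζω_n): ω_n = 3/(ζ·t_s) = 3/(0.281·0.0790) = 135 rad/s.

ω_n ≈ 135 rad/s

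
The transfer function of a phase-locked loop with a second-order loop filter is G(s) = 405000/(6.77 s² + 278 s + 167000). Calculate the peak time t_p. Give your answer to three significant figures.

Dividing through by 6.77: denominator becomes s² + 41.06 s + 24670.
So ω_n = √24670 = 157 rad/s and ζ = 41.06/(2·157) = 0.131.
ω_d = 157·√(1 − 0.131²) = 156 rad/s. t_p = π/ω_d = 0.0202 s.

t_p ≈ 0.0202 s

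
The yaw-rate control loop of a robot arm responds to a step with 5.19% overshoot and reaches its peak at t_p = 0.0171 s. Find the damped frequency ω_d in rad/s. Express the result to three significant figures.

t_p = π/ω_d, so ω_d = π/0.0171 = 184 rad/s.

ω_d ≈ 184 rad/s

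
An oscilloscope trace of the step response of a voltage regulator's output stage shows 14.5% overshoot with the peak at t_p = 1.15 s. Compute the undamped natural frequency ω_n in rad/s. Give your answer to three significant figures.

ω_n ≈ 3.21 rad/s

The overshoot fixes ζ = −ln(OS)/√(π²+ln²(OS)) = 0.524.
From t_p = π/ω_d, ω_d = π/1.15 = 2.73 rad/s, so ω_n = ω_d/√(1−ζ²) = 3.21 rad/s.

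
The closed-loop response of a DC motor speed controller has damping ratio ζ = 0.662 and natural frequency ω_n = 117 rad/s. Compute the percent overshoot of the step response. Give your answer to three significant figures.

For an underdamped second-order system, %OS = 100·exp(−πζ/√(1−ζ²)).
πζ/√(1−ζ²) = π·0.662/√(1−0.438) = 2.775, so %OS = 100·e^(−2.775) = 6.24%.

%OS ≈ 6.24%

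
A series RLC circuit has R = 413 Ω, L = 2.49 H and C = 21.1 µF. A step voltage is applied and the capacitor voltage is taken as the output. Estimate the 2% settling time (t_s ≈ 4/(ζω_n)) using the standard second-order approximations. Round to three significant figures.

t_s ≈ 0.0482 s

For a series RLC circuit (capacitor voltage as output), ω_n = 1/√(LC) = 1/√(2.49 H · 21.1 µF) = 138 rad/s.
ζ = (R/2)·√(C/L) = (413/2)·√(21.1 µF/2.49 H) = 0.601.
t_s ≈ 4/(ζω_n) = 0.0482 s.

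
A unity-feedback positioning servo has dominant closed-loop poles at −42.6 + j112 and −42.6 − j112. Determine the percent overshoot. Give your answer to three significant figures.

The poles are at −σ ± jω_d with σ = 42.6 and ω_d = 112, so ω_n = √(σ²+ω_d²) = 120 rad/s and ζ = σ/ω_n = 0.356.
Overshoot: exp(−π·0.356/√(1−0.356²)) = 0.303, i.e. 30.3%.

%OS ≈ 30.3%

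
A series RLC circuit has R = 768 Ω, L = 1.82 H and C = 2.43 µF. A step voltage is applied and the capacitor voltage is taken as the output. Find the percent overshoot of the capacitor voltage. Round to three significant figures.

For a series RLC circuit (capacitor voltage as output), ω_n = 1/√(LC) = 1/√(1.82 H · 2.43 µF) = 476 rad/s.
ζ = (R/2)·√(C/L) = (768/2)·√(2.43 µF/1.82 H) = 0.444.
%OS = 100 e^{−πζ/√(1−ζ²)} with ζ = 0.444 gives 21.1%.

%OS ≈ 21.1%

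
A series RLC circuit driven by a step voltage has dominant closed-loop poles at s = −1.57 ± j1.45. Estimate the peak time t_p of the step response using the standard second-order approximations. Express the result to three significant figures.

t_p = π/ω_d with ω_d = 1.45 (the imaginary part), so t_p = 2.17 s.

t_p ≈ 2.17 s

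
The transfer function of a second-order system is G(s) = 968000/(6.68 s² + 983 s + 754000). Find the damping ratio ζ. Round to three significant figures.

Dividing through by 6.68: denominator becomes s² + 147.2 s + 112900.
So ω_n = √112900 = 336 rad/s and ζ = 147.2/(2·336) = 0.219.

ζ ≈ 0.219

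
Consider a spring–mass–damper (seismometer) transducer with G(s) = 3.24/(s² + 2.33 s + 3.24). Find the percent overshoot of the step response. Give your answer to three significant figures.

Comparing the denominator to s² + 2ζω_n s + ω_n²: ω_n = √3.24 = 1.80 rad/s, and 2ζω_n = 2.33 so ζ = 2.33/(2·1.80) = 0.647.
%OS = 100·exp(−πζ/√(1−ζ²)) = 6.94%.

%OS ≈ 6.94%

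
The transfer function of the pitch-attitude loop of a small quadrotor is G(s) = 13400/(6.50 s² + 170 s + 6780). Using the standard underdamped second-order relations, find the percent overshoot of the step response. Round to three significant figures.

%OS ≈ 24.9%

Dividing through by 6.50: denominator becomes s² + 26.15 s + 1043.
So ω_n = √1043 = 32.3 rad/s and ζ = 26.15/(2·32.3) = 0.405.
%OS = 100 e^{−πζ/√(1−ζ²)} with ζ = 0.405 gives 24.9%.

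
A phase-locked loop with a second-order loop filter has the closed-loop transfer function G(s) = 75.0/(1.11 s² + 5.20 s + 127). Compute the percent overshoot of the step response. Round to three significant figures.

Dividing through by 1.11: denominator becomes s² + 4.685 s + 114.4.
So ω_n = √114.4 = 10.7 rad/s and ζ = 4.685/(2·10.7) = 0.219.
Overshoot: exp(−π·0.219/√(1−0.219²)) = 0.494, i.e. 49.4%.

%OS ≈ 49.4%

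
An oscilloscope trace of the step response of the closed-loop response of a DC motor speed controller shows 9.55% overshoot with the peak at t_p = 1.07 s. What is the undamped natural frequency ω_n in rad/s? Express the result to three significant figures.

ζ from %OS: ζ = |ln 0.0955|/√(π²+ln²0.0955) = 0.599.
t_p = π/ω_d ⇒ ω_d = 2.94 rad/s; then ω_n = ω_d/√(1−ζ²) = 3.67 rad/s.

ω_n ≈ 3.67 rad/s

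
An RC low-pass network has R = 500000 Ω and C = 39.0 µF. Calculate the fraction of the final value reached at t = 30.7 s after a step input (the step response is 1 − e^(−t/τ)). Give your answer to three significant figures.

y/y_∞ ≈ 0.793

τ = RC = 500000 × 39.0 µF = 19.5 s.
y(t)/y_∞ = 1 − e^(−t/τ) = 1 − e^(−30.7/19.5) = 1 − e^(−1.57) = 0.793.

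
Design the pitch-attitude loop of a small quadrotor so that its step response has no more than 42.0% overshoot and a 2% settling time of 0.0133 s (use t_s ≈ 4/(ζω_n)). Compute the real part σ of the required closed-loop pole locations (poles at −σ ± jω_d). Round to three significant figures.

σ ≈ 301

The settling-time spec alone fixes σ = ζω_n = 4/t_s = 4/0.0133 = 301.
(Overshoot then fixes ζ = 0.266 and hence ω_d = σ·√(1−ζ²)/ζ = 1090 rad/s.)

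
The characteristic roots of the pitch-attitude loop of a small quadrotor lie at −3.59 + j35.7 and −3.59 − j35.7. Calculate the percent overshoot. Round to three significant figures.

%OS ≈ 72.9%

With σ = 3.59, ω_d = 35.7: ω_n = √(σ²+ω_d²) = 35.9 rad/s, ζ = σ/ω_n = 0.100.
%OS = 100·exp(−πζ/√(1−ζ²)) = 72.9%.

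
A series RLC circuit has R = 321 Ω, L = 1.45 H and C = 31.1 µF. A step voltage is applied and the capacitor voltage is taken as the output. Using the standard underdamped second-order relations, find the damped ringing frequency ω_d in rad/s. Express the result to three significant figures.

For a series RLC circuit (capacitor voltage as output), ω_n = 1/√(LC) = 1/√(1.45 H · 31.1 µF) = 149 rad/s.
ζ = (R/2)·√(C/L) = (321/2)·√(31.1 µF/1.45 H) = 0.743.
ω_d = 149·√(1 − 0.743²) = 99.6 rad/s.

ω_d ≈ 99.6 rad/s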